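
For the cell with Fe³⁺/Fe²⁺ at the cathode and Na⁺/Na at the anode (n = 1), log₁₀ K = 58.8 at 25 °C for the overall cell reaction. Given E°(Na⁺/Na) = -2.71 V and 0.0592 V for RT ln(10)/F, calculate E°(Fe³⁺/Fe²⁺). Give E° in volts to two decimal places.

+0.77 V

E°cell = (0.0592/n)·log K = (0.0592/1)(58.8) = +3.481 V.
Since Fe³⁺/Fe²⁺ is the cathode and Na⁺/Na the anode, E°cell = E°(Fe³⁺/Fe²⁺) − E°(Na⁺/Na).
So E°(Fe³⁺/Fe²⁺) = E°cell + E°(Na⁺/Na) = +3.481 + (-2.71) = +0.77 V.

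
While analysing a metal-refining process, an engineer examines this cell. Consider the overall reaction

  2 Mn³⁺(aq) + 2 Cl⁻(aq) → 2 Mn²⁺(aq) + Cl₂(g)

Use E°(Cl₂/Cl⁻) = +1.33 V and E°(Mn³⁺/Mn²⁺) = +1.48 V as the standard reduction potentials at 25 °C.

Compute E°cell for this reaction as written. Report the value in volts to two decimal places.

The Mn³⁺/Mn²⁺ couple has the higher reduction potential, so it is the cathode; Cl₂/Cl⁻ is oxidised at the anode.
E°cell = E°(cathode) − E°(anode) = (+1.48) − (+1.33) = +0.15 V.

+0.15 V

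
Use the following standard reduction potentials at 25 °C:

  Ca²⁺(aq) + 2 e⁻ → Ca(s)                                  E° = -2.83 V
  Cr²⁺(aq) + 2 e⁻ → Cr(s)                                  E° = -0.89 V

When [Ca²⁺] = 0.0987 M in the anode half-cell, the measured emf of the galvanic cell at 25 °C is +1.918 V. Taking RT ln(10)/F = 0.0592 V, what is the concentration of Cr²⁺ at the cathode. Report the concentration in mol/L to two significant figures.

Cr²⁺/Cr is the cathode, Ca²⁺/Ca the anode: E°cell = +1.94 V, n = 2.
Overall reaction: Cr²⁺(aq) + Ca(s) → Cr(s) + Ca²⁺(aq); Q = [Ca²⁺]^1/[Cr²⁺]^1.
From E = E° − (0.0592/n) log Q: log Q = (E° − E)·n/0.0592 = (+1.94 − (+1.918))·2/0.0592 = 0.7432.
So 1·log[Cr²⁺] = 1·log(0.0987) − log Q = -1.0057 − (0.7432) = -1.7489; [Cr²⁺] = 10^(-1.7489) ≈ 0.018 M.

0.018 M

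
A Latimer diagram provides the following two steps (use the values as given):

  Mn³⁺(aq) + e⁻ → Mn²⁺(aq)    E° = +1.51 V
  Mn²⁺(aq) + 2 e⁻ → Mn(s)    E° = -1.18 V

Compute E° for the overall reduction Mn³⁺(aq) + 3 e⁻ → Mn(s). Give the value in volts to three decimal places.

-0.283 V

Since ΔG° = −nFE° is additive over sequential reductions, n₃E°₃ = n₁E°₁ + n₂E°₂.
E°₃ = (1×+1.51 + 2×-1.18) / 3 = (-0.850) / 3 = -0.283 V.
E° values themselves are not directly additive — weighting by electron count is essential.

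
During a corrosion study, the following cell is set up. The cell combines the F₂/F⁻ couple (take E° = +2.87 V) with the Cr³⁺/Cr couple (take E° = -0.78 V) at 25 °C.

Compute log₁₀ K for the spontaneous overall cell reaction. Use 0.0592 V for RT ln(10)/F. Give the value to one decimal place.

369.9

Cathode: F₂/F⁻; anode: Cr³⁺/Cr. E°cell = +3.65 V, n = 6.
log K = nE°cell / 0.0592 = (6)(+3.65) / 0.0592 = 369.9.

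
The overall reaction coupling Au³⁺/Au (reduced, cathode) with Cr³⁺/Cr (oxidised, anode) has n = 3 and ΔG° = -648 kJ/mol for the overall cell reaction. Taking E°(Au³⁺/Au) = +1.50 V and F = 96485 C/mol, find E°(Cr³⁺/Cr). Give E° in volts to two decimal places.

E°cell = −ΔG°/(nF) = −(-648×10³)/((3)(96485)) = +2.239 V.
Since Au³⁺/Au is the cathode and Cr³⁺/Cr the anode, E°cell = E°(Au³⁺/Au) − E°(Cr³⁺/Cr).
So E°(Cr³⁺/Cr) = E°(Au³⁺/Au) − E°cell = (+1.50) − (+2.239) = -0.74 V.

-0.74 V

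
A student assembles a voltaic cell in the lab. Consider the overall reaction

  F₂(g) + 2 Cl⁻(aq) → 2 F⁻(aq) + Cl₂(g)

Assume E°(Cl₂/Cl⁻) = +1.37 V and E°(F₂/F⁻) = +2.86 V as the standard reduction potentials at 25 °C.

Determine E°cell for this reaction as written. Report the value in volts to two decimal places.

The F₂/F⁻ couple has the higher reduction potential, so it is the cathode; Cl₂/Cl⁻ is oxidised at the anode.
E°cell = E°(cathode) − E°(anode) = (+2.86) − (+1.37) = +1.49 V.

+1.49 V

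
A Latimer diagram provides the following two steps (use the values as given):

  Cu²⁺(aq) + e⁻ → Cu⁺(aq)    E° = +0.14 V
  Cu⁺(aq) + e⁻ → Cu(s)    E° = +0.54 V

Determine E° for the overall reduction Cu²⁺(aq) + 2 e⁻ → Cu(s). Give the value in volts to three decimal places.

Since ΔG° = −nFE° is additive over sequential reductions, n₃E°₃ = n₁E°₁ + n₂E°₂.
E°₃ = (1×+0.14 + 1×+0.54) / 2 = (+0.680) / 2 = +0.340 V.

+0.340 V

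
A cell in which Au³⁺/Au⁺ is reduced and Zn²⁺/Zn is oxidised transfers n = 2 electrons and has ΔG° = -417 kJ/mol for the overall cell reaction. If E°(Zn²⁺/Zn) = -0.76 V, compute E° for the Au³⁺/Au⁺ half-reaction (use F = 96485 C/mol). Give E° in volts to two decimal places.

E°cell = −ΔG°/(nF) = −(-417×10³)/((2)(96485)) = +2.161 V.
Since Au³⁺/Au⁺ is the cathode and Zn²⁺/Zn the anode, E°cell = E°(Au³⁺/Au⁺) − E°(Zn²⁺/Zn).
So E°(Au³⁺/Au⁺) = E°cell + E°(Zn²⁺/Zn) = +2.161 + (-0.76) = +1.40 V.

+1.40 V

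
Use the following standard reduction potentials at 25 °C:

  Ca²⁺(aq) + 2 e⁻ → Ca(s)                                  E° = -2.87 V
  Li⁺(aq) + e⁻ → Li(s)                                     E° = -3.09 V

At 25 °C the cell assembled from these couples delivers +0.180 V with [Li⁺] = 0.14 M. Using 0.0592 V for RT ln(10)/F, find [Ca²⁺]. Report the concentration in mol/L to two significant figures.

Ca²⁺/Ca is the cathode, Li⁺/Li the anode: E°cell = +0.22 V, n = 2.
Overall reaction: Ca²⁺(aq) + 2 Li(s) → Ca(s) + 2 Li⁺(aq); Q = [Li⁺]^2/[Ca²⁺]^1.
From E = E° − (0.0592/n) log Q: log Q = (E° − E)·n/0.0592 = (+0.22 − (+0.180))·2/0.0592 = 1.3514.
So 1·log[Ca²⁺] = 2·log(0.14) − log Q = -1.7077 − (1.3514) = -3.0591; [Ca²⁺] = 10^(-3.0591) ≈ 0.00087 M.

0.00087 M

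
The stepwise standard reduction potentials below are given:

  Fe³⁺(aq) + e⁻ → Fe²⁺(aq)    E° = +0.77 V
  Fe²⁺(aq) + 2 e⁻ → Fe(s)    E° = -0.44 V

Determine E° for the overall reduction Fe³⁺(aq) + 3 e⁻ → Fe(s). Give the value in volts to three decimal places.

Since ΔG° = −nFE° is additive over sequential reductions, n₃E°₃ = n₁E°₁ + n₂E°₂.
E°₃ = (1×+0.77 + 2×-0.44) / 3 = (-0.110) / 3 = -0.037 V.
E° values themselves are not directly additive — weighting by electron count is essential.

-0.037 V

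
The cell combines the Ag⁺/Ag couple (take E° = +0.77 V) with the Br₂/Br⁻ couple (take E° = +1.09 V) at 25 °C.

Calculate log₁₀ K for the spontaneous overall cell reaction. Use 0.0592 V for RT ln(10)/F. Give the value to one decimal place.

Cathode: Br₂/Br⁻; anode: Ag⁺/Ag. E°cell = +0.32 V, n = 2.
log K = nE°cell / 0.0592 = (2)(+0.32) / 0.0592 = 10.8.

10.8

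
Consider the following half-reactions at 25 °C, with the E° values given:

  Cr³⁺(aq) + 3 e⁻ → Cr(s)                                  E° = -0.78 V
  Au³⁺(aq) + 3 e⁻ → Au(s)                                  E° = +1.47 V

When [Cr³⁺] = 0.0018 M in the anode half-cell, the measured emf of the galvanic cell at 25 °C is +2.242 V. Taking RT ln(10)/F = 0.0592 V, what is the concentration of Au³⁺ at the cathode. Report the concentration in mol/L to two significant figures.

Au³⁺/Au is the cathode, Cr³⁺/Cr the anode: E°cell = +2.25 V, n = 3.
Overall reaction: Au³⁺(aq) + Cr(s) → Au(s) + Cr³⁺(aq); Q = [Cr³⁺]^1/[Au³⁺]^1.
From E = E° − (0.0592/n) log Q: log Q = (E° − E)·n/0.0592 = (+2.25 − (+2.242))·3/0.0592 = 0.4054.
So 1·log[Au³⁺] = 1·log(0.0018) − log Q = -2.7447 − (0.4054) = -3.1501; [Au³⁺] = 10^(-3.1501) ≈ 0.00071 M.

0.00071 M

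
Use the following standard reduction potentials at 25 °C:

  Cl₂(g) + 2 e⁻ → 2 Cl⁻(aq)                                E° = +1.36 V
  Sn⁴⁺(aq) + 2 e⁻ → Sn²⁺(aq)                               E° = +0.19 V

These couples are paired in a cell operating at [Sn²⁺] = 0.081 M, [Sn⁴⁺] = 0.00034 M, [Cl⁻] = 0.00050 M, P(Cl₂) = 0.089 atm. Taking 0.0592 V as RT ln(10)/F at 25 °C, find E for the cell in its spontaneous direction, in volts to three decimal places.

Cl₂/Cl⁻ is the cathode (higher E°), Sn⁴⁺/Sn²⁺ the anode: E°cell = +1.36 − (+0.19) = +1.17 V, n = 2.
Overall: Cl₂(g) + Sn²⁺(aq) → 2 Cl⁻(aq) + Sn⁴⁺(aq)
Q = [Cl⁻]^2·[Sn⁴⁺] / (P(Cl₂)·[Sn²⁺]); log Q = -7.928.
E = E° − (0.0592/n) log Q = +1.17 − (0.0592/2)(-7.928) = +1.405 V.

+1.405 V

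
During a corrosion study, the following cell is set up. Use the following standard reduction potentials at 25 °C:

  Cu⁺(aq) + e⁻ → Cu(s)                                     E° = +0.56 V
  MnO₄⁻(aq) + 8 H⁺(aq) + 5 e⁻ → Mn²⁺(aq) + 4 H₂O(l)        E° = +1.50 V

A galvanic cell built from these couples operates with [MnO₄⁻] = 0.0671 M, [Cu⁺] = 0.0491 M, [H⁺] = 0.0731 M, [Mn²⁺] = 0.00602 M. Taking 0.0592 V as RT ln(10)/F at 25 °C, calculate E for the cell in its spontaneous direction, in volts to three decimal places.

MnO₄⁻/Mn²⁺ is the cathode (higher E°), Cu⁺/Cu the anode: E°cell = +1.50 − (+0.56) = +0.94 V, n = 5.
Overall: MnO₄⁻(aq) + 8 H⁺(aq) + 5 Cu(s) → Mn²⁺(aq) + 4 H₂O(l) + 5 Cu⁺(aq)
Q = [Mn²⁺]·[Cu⁺]^5 / ([MnO₄⁻]·[H⁺]^8); log Q = 1.497.
E = E° − (0.0592/n) log Q = +0.94 − (0.0592/5)(1.497) = +0.922 V.

+0.922 V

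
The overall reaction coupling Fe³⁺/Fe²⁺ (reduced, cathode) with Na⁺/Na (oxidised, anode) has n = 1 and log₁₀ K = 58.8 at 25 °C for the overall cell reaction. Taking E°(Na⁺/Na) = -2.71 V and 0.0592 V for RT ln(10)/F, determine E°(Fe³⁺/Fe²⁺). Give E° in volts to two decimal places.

+0.77 V

E°cell = (0.0592/n)·log K = (0.0592/1)(58.8) = +3.481 V.
Since Fe³⁺/Fe²⁺ is the cathode and Na⁺/Na the anode, E°cell = E°(Fe³⁺/Fe²⁺) − E°(Na⁺/Na).
So E°(Fe³⁺/Fe²⁺) = E°cell + E°(Na⁺/Na) = +3.481 + (-2.71) = +0.77 V.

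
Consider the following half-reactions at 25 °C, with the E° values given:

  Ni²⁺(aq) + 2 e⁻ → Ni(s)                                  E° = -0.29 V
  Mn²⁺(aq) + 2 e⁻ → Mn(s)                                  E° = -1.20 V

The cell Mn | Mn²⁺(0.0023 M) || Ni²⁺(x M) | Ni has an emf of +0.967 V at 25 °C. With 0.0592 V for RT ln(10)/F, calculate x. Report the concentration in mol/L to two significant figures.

0.19 M

Ni²⁺/Ni is the cathode, Mn²⁺/Mn the anode: E°cell = +0.91 V, n = 2.
Overall reaction: Ni²⁺(aq) + Mn(s) → Ni(s) + Mn²⁺(aq); Q = [Mn²⁺]^1/[Ni²⁺]^1.
From E = E° − (0.0592/n) log Q: log Q = (E° − E)·n/0.0592 = (+0.91 − (+0.967))·2/0.0592 = -1.9257.
So 1·log[Ni²⁺] = 1·log(0.0023) − log Q = -2.6383 − (-1.9257) = -0.7126; [Ni²⁺] = 10^(-0.7126) ≈ 0.19 M.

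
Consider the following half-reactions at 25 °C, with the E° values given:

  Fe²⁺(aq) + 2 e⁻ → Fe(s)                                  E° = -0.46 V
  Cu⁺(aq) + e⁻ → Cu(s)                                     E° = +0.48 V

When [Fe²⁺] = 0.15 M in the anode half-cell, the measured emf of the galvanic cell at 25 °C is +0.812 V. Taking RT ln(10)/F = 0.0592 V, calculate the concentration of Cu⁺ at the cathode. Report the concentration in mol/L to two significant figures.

0.0027 M

Cu⁺/Cu is the cathode, Fe²⁺/Fe the anode: E°cell = +0.94 V, n = 2.
Overall reaction: 2 Cu⁺(aq) + Fe(s) → 2 Cu(s) + Fe²⁺(aq); Q = [Fe²⁺]^1/[Cu⁺]^2.
From E = E° − (0.0592/n) log Q: log Q = (E° − E)·n/0.0592 = (+0.94 − (+0.812))·2/0.0592 = 4.3243.
So 2·log[Cu⁺] = 1·log(0.15) − log Q = -0.8239 − (4.3243) = -5.1482; log[Cu⁺] = -5.1482 / 2 = -2.5741; [Cu⁺] = 10^(-2.5741) ≈ 0.0027 M.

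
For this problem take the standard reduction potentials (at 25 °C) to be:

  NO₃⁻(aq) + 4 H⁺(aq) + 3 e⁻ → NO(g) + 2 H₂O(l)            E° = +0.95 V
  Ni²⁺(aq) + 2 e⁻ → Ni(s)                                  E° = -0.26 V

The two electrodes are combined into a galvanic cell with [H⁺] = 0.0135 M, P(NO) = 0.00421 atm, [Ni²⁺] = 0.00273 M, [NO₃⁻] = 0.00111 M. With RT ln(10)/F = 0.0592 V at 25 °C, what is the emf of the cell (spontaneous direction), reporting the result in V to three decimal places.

NO₃⁻/NO is the cathode (higher E°), Ni²⁺/Ni the anode: E°cell = +0.95 − (-0.26) = +1.21 V, n = 6.
Overall: 2 NO₃⁻(aq) + 8 H⁺(aq) + 3 Ni(s) → 2 NO(g) + 4 H₂O(l) + 3 Ni²⁺(aq)
Q = P(NO)^2·[Ni²⁺]^3 / ([NO₃⁻]^2·[H⁺]^8); log Q = 8.424.
E = E° − (0.0592/n) log Q = +1.21 − (0.0592/6)(8.424) = +1.127 V.

+1.127 V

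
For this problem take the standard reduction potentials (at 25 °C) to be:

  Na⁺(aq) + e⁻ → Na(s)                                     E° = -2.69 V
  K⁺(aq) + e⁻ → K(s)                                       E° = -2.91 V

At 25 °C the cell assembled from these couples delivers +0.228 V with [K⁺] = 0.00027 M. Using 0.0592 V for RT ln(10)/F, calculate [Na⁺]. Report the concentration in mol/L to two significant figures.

Na⁺/Na is the cathode, K⁺/K the anode: E°cell = +0.22 V, n = 1.
Overall reaction: Na⁺(aq) + K(s) → Na(s) + K⁺(aq); Q = [K⁺]^1/[Na⁺]^1.
From E = E° − (0.0592/n) log Q: log Q = (E° − E)·n/0.0592 = (+0.22 − (+0.228))·1/0.0592 = -0.1351.
So 1·log[Na⁺] = 1·log(0.00027) − log Q = -3.5686 − (-0.1351) = -3.4335; [Na⁺] = 10^(-3.4335) ≈ 0.00037 M.

0.00037 M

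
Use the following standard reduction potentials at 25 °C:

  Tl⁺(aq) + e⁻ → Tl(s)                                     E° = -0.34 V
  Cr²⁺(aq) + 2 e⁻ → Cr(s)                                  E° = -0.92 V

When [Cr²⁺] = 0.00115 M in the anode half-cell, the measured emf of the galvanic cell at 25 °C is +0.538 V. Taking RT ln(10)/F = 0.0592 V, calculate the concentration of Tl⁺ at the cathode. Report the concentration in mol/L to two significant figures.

Tl⁺/Tl is the cathode, Cr²⁺/Cr the anode: E°cell = +0.58 V, n = 2.
Overall reaction: 2 Tl⁺(aq) + Cr(s) → 2 Tl(s) + Cr²⁺(aq); Q = [Cr²⁺]^1/[Tl⁺]^2.
From E = E° − (0.0592/n) log Q: log Q = (E° − E)·n/0.0592 = (+0.58 − (+0.538))·2/0.0592 = 1.4189.
So 2·log[Tl⁺] = 1·log(0.00115) − log Q = -2.9393 − (1.4189) = -4.3582; log[Tl⁺] = -4.3582 / 2 = -2.1791; [Tl⁺] = 10^(-2.1791) ≈ 0.0066 M.

0.0066 M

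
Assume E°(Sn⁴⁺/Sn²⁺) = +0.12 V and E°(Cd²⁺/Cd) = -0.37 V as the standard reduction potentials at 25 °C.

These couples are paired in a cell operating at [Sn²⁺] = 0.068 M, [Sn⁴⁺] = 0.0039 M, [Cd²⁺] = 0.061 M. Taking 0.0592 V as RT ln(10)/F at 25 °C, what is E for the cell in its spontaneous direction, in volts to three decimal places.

+0.489 V

Sn⁴⁺/Sn²⁺ is the cathode (higher E°), Cd²⁺/Cd the anode: E°cell = +0.12 − (-0.37) = +0.49 V, n = 2.
Overall: Sn⁴⁺(aq) + Cd(s) → Sn²⁺(aq) + Cd²⁺(aq)
Q = [Sn²⁺]·[Cd²⁺] / ([Sn⁴⁺]); log Q = 0.027.
E = E° − (0.0592/n) log Q = +0.49 − (0.0592/2)(0.027) = +0.489 V.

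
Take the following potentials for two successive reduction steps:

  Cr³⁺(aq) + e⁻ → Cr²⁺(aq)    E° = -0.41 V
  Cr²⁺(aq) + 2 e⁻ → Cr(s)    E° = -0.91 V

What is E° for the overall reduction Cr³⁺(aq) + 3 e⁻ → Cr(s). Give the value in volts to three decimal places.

Adding the free-energy changes (−nFE°) of the two steps gives −n₃FE°₃ = −n₁FE°₁ − n₂FE°₂.
E°₃ = (1×-0.41 + 2×-0.91) / 3 = (-2.230) / 3 = -0.743 V.

-0.743 V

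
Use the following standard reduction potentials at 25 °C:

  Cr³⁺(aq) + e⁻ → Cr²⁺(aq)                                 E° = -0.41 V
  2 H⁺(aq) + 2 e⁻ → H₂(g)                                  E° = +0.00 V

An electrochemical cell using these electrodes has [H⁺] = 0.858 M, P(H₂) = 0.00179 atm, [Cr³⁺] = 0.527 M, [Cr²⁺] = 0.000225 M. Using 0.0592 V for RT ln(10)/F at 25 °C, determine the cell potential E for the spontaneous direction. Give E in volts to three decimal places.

+0.288 V

H⁺/H₂ is the cathode (higher E°), Cr³⁺/Cr²⁺ the anode: E°cell = +0.00 − (-0.41) = +0.41 V, n = 2.
Overall: 2 H⁺(aq) + 2 Cr²⁺(aq) → H₂(g) + 2 Cr³⁺(aq)
Q = P(H₂)·[Cr³⁺]^2 / ([H⁺]^2·[Cr²⁺]^2); log Q = 4.125.
E = E° − (0.0592/n) log Q = +0.41 − (0.0592/2)(4.125) = +0.288 V.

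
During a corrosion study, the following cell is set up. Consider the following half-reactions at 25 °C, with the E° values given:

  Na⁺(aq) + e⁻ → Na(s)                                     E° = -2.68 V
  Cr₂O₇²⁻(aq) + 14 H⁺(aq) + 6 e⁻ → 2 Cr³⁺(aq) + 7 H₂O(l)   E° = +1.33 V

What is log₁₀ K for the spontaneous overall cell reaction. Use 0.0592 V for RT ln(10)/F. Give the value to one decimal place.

406.4

Cathode: Cr₂O₇²⁻/Cr³⁺; anode: Na⁺/Na. E°cell = +4.01 V, n = 6.
log K = nE°cell / 0.0592 = (6)(+4.01) / 0.0592 = 406.4.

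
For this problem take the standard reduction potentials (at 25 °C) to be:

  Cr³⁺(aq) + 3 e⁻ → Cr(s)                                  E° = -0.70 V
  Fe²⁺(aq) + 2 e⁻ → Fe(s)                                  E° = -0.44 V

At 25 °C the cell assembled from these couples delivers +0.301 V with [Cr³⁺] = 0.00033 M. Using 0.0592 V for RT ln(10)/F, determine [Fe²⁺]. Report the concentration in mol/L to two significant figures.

Fe²⁺/Fe is the cathode, Cr³⁺/Cr the anode: E°cell = +0.26 V, n = 6.
Overall reaction: 3 Fe²⁺(aq) + 2 Cr(s) → 3 Fe(s) + 2 Cr³⁺(aq); Q = [Cr³⁺]^2/[Fe²⁺]^3.
From E = E° − (0.0592/n) log Q: log Q = (E° − E)·n/0.0592 = (+0.26 − (+0.301))·6/0.0592 = -4.1554.
So 3·log[Fe²⁺] = 2·log(0.00033) − log Q = -6.9630 − (-4.1554) = -2.8076; log[Fe²⁺] = -2.8076 / 3 = -0.9359; [Fe²⁺] = 10^(-0.9359) ≈ 0.12 M.

0.12 M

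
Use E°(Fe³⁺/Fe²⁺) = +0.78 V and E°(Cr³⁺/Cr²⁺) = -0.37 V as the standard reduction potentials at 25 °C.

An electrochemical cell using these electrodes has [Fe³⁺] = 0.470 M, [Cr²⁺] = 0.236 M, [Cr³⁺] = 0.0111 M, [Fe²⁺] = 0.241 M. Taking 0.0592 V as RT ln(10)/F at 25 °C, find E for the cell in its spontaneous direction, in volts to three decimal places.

+1.246 V

Fe³⁺/Fe²⁺ is the cathode (higher E°), Cr³⁺/Cr²⁺ the anode: E°cell = +0.78 − (-0.37) = +1.15 V, n = 1.
Overall: Fe³⁺(aq) + Cr²⁺(aq) → Fe²⁺(aq) + Cr³⁺(aq)
Q = [Fe²⁺]·[Cr³⁺] / ([Fe³⁺]·[Cr²⁺]); log Q = -1.618.
E = E° − (0.0592/n) log Q = +1.15 − (0.0592/1)(-1.618) = +1.246 V.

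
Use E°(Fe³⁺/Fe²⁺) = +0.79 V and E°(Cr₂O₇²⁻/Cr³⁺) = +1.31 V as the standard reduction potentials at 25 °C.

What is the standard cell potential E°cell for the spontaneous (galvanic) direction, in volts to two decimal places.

The Cr₂O₇²⁻/Cr³⁺ couple has the higher reduction potential, so it is the cathode; Fe³⁺/Fe²⁺ is oxidised at the anode.
E°cell = E°(cathode) − E°(anode) = (+1.31) − (+0.79) = +0.52 V.
Since E°cell > 0, the reaction is spontaneous under standard conditions.

+0.52 V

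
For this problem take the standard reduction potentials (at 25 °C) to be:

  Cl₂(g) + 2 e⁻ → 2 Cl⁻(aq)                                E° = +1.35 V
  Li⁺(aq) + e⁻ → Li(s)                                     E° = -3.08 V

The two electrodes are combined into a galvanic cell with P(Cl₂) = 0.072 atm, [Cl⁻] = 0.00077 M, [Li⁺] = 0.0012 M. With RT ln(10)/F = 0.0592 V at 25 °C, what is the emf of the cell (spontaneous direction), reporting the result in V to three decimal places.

Cl₂/Cl⁻ is the cathode (higher E°), Li⁺/Li the anode: E°cell = +1.35 − (-3.08) = +4.43 V, n = 2.
Overall: Cl₂(g) + 2 Li(s) → 2 Cl⁻(aq) + 2 Li⁺(aq)
Q = [Cl⁻]^2·[Li⁺]^2 / (P(Cl₂)); log Q = -10.926.
E = E° − (0.0592/n) log Q = +4.43 − (0.0592/2)(-10.926) = +4.753 V.

+4.753 V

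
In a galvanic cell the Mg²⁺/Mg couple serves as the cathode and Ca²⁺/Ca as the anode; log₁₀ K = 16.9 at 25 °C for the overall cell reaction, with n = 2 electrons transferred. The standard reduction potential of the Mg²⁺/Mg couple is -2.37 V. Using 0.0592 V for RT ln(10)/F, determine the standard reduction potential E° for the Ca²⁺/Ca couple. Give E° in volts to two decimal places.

-2.87 V

E°cell = (0.0592/n)·log K = (0.0592/2)(16.9) = +0.500 V.
Since Mg²⁺/Mg is the cathode and Ca²⁺/Ca the anode, E°cell = E°(Mg²⁺/Mg) − E°(Ca²⁺/Ca).
So E°(Ca²⁺/Ca) = E°(Mg²⁺/Mg) − E°cell = (-2.37) − (+0.500) = -2.87 V.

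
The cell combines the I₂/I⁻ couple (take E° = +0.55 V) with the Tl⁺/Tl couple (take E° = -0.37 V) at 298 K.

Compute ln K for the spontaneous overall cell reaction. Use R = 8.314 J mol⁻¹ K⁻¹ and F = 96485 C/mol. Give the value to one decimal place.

71.7

Cathode: I₂/I⁻; anode: Tl⁺/Tl. E°cell = (+0.55) − (-0.37) = +0.92 V, with n = 2.
ΔG° = −nFE° = −RT ln K, so ln K = nFE°/(RT) = (2)(96485)(+0.92) / ((8.314)(298)) = 71.656.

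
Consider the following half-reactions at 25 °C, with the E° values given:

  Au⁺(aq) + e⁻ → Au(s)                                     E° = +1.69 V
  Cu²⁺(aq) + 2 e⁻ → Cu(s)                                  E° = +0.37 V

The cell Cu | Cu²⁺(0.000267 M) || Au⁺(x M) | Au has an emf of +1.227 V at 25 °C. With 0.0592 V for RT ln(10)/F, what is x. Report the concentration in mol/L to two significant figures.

Au⁺/Au is the cathode, Cu²⁺/Cu the anode: E°cell = +1.32 V, n = 2.
Overall reaction: 2 Au⁺(aq) + Cu(s) → 2 Au(s) + Cu²⁺(aq); Q = [Cu²⁺]^1/[Au⁺]^2.
From E = E° − (0.0592/n) log Q: log Q = (E° − E)·n/0.0592 = (+1.32 − (+1.227))·2/0.0592 = 3.1419.
So 2·log[Au⁺] = 1·log(0.000267) − log Q = -3.5735 − (3.1419) = -6.7154; log[Au⁺] = -6.7154 / 2 = -3.3577; [Au⁺] = 10^(-3.3577) ≈ 0.00044 M.

0.00044 M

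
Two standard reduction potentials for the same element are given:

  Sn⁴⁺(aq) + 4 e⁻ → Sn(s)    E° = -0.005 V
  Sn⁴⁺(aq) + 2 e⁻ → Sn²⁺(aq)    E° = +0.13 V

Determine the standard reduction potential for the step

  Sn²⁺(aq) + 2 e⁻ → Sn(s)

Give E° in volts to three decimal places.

Sequential free energies add, so n₃E°₃ = n₁E°₁ + n₂E°₂.
With n₃ = 4, and the known step contributing 2×(+0.13) V, the unknown satisfies 2·E° = 4×(-0.005) − 2×(+0.13) = -0.280.
E° = -0.280 / 2 = -0.140 V.

-0.140 V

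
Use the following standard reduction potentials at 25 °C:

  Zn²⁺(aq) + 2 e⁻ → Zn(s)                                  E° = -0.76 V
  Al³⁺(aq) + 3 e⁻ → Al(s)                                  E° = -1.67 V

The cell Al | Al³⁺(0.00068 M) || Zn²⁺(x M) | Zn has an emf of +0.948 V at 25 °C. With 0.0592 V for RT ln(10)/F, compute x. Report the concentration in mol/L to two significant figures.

Zn²⁺/Zn is the cathode, Al³⁺/Al the anode: E°cell = +0.91 V, n = 6.
Overall reaction: 3 Zn²⁺(aq) + 2 Al(s) → 3 Zn(s) + 2 Al³⁺(aq); Q = [Al³⁺]^2/[Zn²⁺]^3.
From E = E° − (0.0592/n) log Q: log Q = (E° − E)·n/0.0592 = (+0.91 − (+0.948))·6/0.0592 = -3.8514.
So 3·log[Zn²⁺] = 2·log(0.00068) − log Q = -6.3350 − (-3.8514) = -2.4836; log[Zn²⁺] = -2.4836 / 3 = -0.8279; [Zn²⁺] = 10^(-0.8279) ≈ 0.15 M.

0.15 M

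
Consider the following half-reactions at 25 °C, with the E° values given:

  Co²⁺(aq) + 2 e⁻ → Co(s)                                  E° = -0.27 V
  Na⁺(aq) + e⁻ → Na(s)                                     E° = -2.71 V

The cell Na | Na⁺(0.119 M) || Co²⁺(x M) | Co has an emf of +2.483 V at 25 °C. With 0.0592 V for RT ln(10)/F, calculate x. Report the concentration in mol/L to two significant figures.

Co²⁺/Co is the cathode, Na⁺/Na the anode: E°cell = +2.44 V, n = 2.
Overall reaction: Co²⁺(aq) + 2 Na(s) → Co(s) + 2 Na⁺(aq); Q = [Na⁺]^2/[Co²⁺]^1.
From E = E° − (0.0592/n) log Q: log Q = (E° − E)·n/0.0592 = (+2.44 − (+2.483))·2/0.0592 = -1.4527.
So 1·log[Co²⁺] = 2·log(0.119) − log Q = -1.8489 − (-1.4527) = -0.3962; [Co²⁺] = 10^(-0.3962) ≈ 0.40 M.

0.40 M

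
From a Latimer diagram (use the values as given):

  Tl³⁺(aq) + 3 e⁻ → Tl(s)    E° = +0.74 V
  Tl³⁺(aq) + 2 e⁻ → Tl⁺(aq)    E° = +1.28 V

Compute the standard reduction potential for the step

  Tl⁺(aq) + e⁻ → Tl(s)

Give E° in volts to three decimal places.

Sequential free energies add, so n₃E°₃ = n₁E°₁ + n₂E°₂.
With n₃ = 3, and the known step contributing 2×(+1.28) V, the unknown satisfies 1·E° = 3×(+0.74) − 2×(+1.28) = -0.340.
E° = -0.340 / 1 = -0.340 V.

-0.340 V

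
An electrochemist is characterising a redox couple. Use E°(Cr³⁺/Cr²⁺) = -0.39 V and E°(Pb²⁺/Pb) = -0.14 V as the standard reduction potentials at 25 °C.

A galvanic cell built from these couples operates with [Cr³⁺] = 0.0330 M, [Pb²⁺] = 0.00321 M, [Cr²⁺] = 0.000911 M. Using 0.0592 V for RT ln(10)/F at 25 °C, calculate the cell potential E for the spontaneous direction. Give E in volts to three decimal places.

+0.084 V

Pb²⁺/Pb is the cathode (higher E°), Cr³⁺/Cr²⁺ the anode: E°cell = -0.14 − (-0.39) = +0.25 V, n = 2.
Overall: Pb²⁺(aq) + 2 Cr²⁺(aq) → Pb(s) + 2 Cr³⁺(aq)
Q = [Cr³⁺]^2 / ([Pb²⁺]·[Cr²⁺]^2); log Q = 5.611.
E = E° − (0.0592/n) log Q = +0.25 − (0.0592/2)(5.611) = +0.084 V.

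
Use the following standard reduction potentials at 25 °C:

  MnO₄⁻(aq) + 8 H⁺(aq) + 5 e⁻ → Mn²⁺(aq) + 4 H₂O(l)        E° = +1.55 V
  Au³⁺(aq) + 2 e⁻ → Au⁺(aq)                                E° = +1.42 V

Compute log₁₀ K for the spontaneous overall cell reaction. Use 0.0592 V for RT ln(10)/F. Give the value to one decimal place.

22.0

Cathode: MnO₄⁻/Mn²⁺; anode: Au³⁺/Au⁺. E°cell = +0.13 V, n = 10.
log K = nE°cell / 0.0592 = (10)(+0.13) / 0.0592 = 22.0.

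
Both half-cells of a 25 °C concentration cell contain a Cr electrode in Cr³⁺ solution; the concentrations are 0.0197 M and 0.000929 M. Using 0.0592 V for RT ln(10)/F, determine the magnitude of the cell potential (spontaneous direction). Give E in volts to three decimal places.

For a concentration cell E°cell = 0. The 0.0197 M side is the cathode (reduction is favoured where [Cr³⁺] is higher).
With n = 3, E = −(0.0592/3) log([Cr³⁺]ₐₙ/[Cr³⁺]꜀ₐₜ) = −(0.0592/3) log(0.000929/0.0197) = −(0.0592/3)(-1.326) = +0.026 V.

+0.026 V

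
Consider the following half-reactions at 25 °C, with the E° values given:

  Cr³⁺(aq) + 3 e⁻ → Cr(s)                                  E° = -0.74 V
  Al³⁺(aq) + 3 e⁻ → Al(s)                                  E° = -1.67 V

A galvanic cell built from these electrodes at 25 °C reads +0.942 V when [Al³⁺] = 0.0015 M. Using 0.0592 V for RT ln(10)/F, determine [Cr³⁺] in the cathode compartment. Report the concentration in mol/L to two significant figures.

Cr³⁺/Cr is the cathode, Al³⁺/Al the anode: E°cell = +0.93 V, n = 3.
Overall reaction: Cr³⁺(aq) + Al(s) → Cr(s) + Al³⁺(aq); Q = [Al³⁺]^1/[Cr³⁺]^1.
From E = E° − (0.0592/n) log Q: log Q = (E° − E)·n/0.0592 = (+0.93 − (+0.942))·3/0.0592 = -0.6081.
So 1·log[Cr³⁺] = 1·log(0.0015) − log Q = -2.8239 − (-0.6081) = -2.2158; [Cr³⁺] = 10^(-2.2158) ≈ 0.0061 M.

0.0061 M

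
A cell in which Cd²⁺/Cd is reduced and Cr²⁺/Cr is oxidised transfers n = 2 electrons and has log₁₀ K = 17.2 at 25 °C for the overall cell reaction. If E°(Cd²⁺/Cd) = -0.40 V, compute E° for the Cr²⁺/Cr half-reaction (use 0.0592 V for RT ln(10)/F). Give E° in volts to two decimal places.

E°cell = (0.0592/n)·log K = (0.0592/2)(17.2) = +0.509 V.
Since Cd²⁺/Cd is the cathode and Cr²⁺/Cr the anode, E°cell = E°(Cd²⁺/Cd) − E°(Cr²⁺/Cr).
So E°(Cr²⁺/Cr) = E°(Cd²⁺/Cd) − E°cell = (-0.40) − (+0.509) = -0.91 V.

-0.91 V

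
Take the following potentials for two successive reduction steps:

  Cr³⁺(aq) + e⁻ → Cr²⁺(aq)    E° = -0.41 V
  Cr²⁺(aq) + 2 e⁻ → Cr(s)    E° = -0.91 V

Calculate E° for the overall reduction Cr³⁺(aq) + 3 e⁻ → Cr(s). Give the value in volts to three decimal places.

-0.743 V

Since ΔG° = −nFE° is additive over sequential reductions, n₃E°₃ = n₁E°₁ + n₂E°₂.
E°₃ = (1×-0.41 + 2×-0.91) / 3 = (-2.230) / 3 = -0.743 V.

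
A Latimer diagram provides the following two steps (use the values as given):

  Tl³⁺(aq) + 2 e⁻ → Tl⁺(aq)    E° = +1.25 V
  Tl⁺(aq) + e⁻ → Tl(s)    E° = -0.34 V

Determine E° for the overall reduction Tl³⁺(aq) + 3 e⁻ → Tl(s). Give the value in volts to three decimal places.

Adding the free-energy changes (−nFE°) of the two steps gives −n₃FE°₃ = −n₁FE°₁ − n₂FE°₂.
E°₃ = (2×+1.25 + 1×-0.34) / 3 = (+2.160) / 3 = +0.720 V.
Simply averaging or adding the two E° values would be wrong; the electron-weighted sum is required.

+0.720 V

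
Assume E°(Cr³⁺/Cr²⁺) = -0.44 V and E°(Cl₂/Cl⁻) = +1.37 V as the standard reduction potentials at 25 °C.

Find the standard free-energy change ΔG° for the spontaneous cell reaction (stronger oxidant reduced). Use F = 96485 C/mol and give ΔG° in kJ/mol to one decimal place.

-349.3 kJ/mol

Cl₂/Cl⁻ (E° = +1.37 V) is the cathode; Cr³⁺/Cr²⁺ (E° = -0.44 V) is the anode, so E°cell = +1.81 V.
Balancing electrons gives n = 2 (lcm of 2 and 1).
ΔG° = −nFE° = −(2)(96485)(+1.81) = -349,276 J = -349.3 kJ/mol.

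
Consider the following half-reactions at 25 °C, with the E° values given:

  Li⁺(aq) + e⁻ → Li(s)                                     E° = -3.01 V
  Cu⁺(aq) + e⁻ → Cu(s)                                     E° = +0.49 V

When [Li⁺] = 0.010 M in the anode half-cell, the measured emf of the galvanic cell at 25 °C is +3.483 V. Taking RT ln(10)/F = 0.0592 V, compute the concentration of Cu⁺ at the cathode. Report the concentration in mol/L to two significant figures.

Cu⁺/Cu is the cathode, Li⁺/Li the anode: E°cell = +3.50 V, n = 1.
Overall reaction: Cu⁺(aq) + Li(s) → Cu(s) + Li⁺(aq); Q = [Li⁺]^1/[Cu⁺]^1.
From E = E° − (0.0592/n) log Q: log Q = (E° − E)·n/0.0592 = (+3.50 − (+3.483))·1/0.0592 = 0.2872.
So 1·log[Cu⁺] = 1·log(0.01) − log Q = -2.0000 − (0.2872) = -2.2872; [Cu⁺] = 10^(-2.2872) ≈ 0.0052 M.

0.0052 M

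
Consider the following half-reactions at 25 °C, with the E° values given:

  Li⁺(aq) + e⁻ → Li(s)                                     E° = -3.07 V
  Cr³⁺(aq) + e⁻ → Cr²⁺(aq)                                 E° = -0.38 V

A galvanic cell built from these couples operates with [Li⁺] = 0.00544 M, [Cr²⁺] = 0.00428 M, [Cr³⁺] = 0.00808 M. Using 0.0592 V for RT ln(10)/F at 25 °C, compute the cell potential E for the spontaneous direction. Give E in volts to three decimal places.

Cr³⁺/Cr²⁺ is the cathode (higher E°), Li⁺/Li the anode: E°cell = -0.38 − (-3.07) = +2.69 V, n = 1.
Overall: Cr³⁺(aq) + Li(s) → Cr²⁺(aq) + Li⁺(aq)
Q = [Cr²⁺]·[Li⁺] / ([Cr³⁺]); log Q = -2.540.
E = E° − (0.0592/n) log Q = +2.69 − (0.0592/1)(-2.540) = +2.840 V.

+2.840 V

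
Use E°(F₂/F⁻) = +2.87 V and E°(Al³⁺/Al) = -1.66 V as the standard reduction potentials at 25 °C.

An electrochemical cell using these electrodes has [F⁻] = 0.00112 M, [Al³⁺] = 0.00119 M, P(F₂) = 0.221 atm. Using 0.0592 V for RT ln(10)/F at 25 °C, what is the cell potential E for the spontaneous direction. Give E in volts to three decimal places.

F₂/F⁻ is the cathode (higher E°), Al³⁺/Al the anode: E°cell = +2.87 − (-1.66) = +4.53 V, n = 6.
Overall: 3 F₂(g) + 2 Al(s) → 6 F⁻(aq) + 2 Al³⁺(aq)
Q = [F⁻]^6·[Al³⁺]^2 / (P(F₂)^3); log Q = -21.587.
E = E° − (0.0592/n) log Q = +4.53 − (0.0592/6)(-21.587) = +4.743 V.

+4.743 V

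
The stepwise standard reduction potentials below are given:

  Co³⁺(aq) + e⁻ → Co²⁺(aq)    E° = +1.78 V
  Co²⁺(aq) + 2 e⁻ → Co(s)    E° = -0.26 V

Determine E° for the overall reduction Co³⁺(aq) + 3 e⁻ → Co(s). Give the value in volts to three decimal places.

+0.420 V

Since ΔG° = −nFE° is additive over sequential reductions, n₃E°₃ = n₁E°₁ + n₂E°₂.
E°₃ = (1×+1.78 + 2×-0.26) / 3 = (+1.260) / 3 = +0.420 V.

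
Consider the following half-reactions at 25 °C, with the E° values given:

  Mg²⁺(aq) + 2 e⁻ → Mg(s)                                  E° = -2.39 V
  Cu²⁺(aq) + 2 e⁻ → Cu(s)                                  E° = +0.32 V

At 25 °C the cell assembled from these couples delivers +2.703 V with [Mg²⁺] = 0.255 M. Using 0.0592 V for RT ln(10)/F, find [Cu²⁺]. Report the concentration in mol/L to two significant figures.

Cu²⁺/Cu is the cathode, Mg²⁺/Mg the anode: E°cell = +2.71 V, n = 2.
Overall reaction: Cu²⁺(aq) + Mg(s) → Cu(s) + Mg²⁺(aq); Q = [Mg²⁺]^1/[Cu²⁺]^1.
From E = E° − (0.0592/n) log Q: log Q = (E° − E)·n/0.0592 = (+2.71 − (+2.703))·2/0.0592 = 0.2365.
So 1·log[Cu²⁺] = 1·log(0.255) − log Q = -0.5935 − (0.2365) = -0.8300; [Cu²⁺] = 10^(-0.8300) ≈ 0.15 M.

0.15 M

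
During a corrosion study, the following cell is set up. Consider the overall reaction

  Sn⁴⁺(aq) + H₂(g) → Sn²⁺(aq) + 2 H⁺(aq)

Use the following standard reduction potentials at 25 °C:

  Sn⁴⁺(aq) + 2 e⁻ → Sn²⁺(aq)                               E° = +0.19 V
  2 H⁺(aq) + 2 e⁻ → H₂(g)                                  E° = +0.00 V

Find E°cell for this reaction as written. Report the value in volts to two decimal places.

The Sn⁴⁺/Sn²⁺ couple has the higher reduction potential, so it is the cathode; H⁺/H₂ is oxidised at the anode.
E°cell = E°(cathode) − E°(anode) = (+0.19) − (+0.00) = +0.19 V.
Since E°cell > 0, the reaction is spontaneous under standard conditions.

+0.19 V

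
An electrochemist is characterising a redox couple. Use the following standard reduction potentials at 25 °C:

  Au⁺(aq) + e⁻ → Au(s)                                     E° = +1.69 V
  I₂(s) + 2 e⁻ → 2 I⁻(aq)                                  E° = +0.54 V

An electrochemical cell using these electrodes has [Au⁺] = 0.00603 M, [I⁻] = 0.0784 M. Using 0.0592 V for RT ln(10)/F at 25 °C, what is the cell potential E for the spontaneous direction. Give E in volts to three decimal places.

Au⁺/Au is the cathode (higher E°), I₂/I⁻ the anode: E°cell = +1.69 − (+0.54) = +1.15 V, n = 2.
Overall: 2 Au⁺(aq) + 2 I⁻(aq) → 2 Au(s) + I₂(s)
Q = 1 / ([Au⁺]^2·[I⁻]^2); log Q = 6.651.
E = E° − (0.0592/n) log Q = +1.15 − (0.0592/2)(6.651) = +0.953 V.

+0.953 V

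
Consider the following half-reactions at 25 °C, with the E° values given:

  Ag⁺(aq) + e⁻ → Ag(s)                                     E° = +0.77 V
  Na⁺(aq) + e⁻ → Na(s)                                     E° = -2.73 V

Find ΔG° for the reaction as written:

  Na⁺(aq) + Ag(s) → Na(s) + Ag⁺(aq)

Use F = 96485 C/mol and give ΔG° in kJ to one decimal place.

+337.7 kJ

As written, Na⁺/Na is reduced (cathode) and Ag⁺/Ag is oxidised (anode), so E°cell = (-2.73) − (+0.77) = -3.50 V.
Balancing electrons gives n = 1.
ΔG° = −nFE° = −(1)(96485)(-3.50) = 337,698 J = +337.7 kJ.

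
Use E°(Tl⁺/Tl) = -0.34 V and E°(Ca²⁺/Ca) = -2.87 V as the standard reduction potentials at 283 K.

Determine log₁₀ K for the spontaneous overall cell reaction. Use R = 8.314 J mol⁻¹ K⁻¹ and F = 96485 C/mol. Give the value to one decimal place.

Cathode: Tl⁺/Tl; anode: Ca²⁺/Ca. E°cell = (-0.34) − (-2.87) = +2.53 V, with n = 2.
ΔG° = −nFE° = −RT ln K, so ln K = nFE°/(RT) = (2)(96485)(+2.53) / ((8.314)(283)) = 207.498.
log₁₀ K = 207.498 / ln 10 = 90.1.

90.1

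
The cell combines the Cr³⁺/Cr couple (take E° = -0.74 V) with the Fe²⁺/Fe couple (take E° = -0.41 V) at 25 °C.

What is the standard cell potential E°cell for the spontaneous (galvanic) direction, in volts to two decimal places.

The Fe²⁺/Fe couple has the higher reduction potential, so it is the cathode; Cr³⁺/Cr is oxidised at the anode.
E°cell = E°(cathode) − E°(anode) = (-0.41) − (-0.74) = +0.33 V.
Since E°cell > 0, the reaction is spontaneous under standard conditions.

+0.33 V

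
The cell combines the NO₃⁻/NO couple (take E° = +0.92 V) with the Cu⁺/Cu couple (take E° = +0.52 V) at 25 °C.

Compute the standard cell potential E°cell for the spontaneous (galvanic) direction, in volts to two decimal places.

The NO₃⁻/NO couple has the higher reduction potential, so it is the cathode; Cu⁺/Cu is oxidised at the anode.
E°cell = E°(cathode) − E°(anode) = (+0.92) − (+0.52) = +0.40 V.

+0.40 V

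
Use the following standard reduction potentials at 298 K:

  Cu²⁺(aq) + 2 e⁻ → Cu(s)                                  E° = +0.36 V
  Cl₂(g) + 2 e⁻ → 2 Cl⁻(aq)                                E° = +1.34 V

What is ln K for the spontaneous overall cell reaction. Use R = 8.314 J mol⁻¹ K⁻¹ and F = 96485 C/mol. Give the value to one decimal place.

76.3

Cathode: Cl₂/Cl⁻; anode: Cu²⁺/Cu. E°cell = (+1.34) − (+0.36) = +0.98 V, with n = 2.
ΔG° = −nFE° = −RT ln K, so ln K = nFE°/(RT) = (2)(96485)(+0.98) / ((8.314)(298)) = 76.329.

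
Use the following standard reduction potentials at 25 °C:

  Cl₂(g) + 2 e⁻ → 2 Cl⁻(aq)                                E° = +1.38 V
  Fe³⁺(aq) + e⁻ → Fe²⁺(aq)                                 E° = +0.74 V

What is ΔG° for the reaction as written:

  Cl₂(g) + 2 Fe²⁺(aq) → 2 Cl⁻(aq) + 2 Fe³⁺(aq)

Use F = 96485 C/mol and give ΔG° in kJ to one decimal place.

-123.5 kJ

As written, Cl₂/Cl⁻ is reduced (cathode) and Fe³⁺/Fe²⁺ is oxidised (anode), so E°cell = (+1.38) − (+0.74) = +0.64 V.
Balancing electrons gives n = 2.
ΔG° = −nFE° = −(2)(96485)(+0.64) = -123,501 J = -123.5 kJ.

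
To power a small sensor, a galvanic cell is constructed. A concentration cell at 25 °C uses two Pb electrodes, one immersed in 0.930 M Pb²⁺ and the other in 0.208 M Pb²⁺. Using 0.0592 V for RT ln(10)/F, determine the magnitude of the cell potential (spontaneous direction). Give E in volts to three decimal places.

For a concentration cell E°cell = 0. The 0.930 M side is the cathode (reduction is favoured where [Pb²⁺] is higher).
With n = 2, E = −(0.0592/2) log([Pb²⁺]ₐₙ/[Pb²⁺]꜀ₐₜ) = −(0.0592/2) log(0.208/0.93) = −(0.0592/2)(-0.650) = +0.019 V.

+0.019 V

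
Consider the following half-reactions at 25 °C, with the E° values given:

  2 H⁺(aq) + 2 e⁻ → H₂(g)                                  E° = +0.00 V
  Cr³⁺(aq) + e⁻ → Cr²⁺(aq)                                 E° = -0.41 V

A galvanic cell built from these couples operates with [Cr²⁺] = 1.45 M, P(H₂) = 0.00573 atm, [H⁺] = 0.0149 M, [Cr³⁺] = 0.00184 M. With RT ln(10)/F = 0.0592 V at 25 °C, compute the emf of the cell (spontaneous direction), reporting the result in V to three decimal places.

+0.540 V

H⁺/H₂ is the cathode (higher E°), Cr³⁺/Cr²⁺ the anode: E°cell = +0.00 − (-0.41) = +0.41 V, n = 2.
Overall: 2 H⁺(aq) + 2 Cr²⁺(aq) → H₂(g) + 2 Cr³⁺(aq)
Q = P(H₂)·[Cr³⁺]^2 / ([H⁺]^2·[Cr²⁺]^2); log Q = -4.381.
E = E° − (0.0592/n) log Q = +0.41 − (0.0592/2)(-4.381) = +0.540 V.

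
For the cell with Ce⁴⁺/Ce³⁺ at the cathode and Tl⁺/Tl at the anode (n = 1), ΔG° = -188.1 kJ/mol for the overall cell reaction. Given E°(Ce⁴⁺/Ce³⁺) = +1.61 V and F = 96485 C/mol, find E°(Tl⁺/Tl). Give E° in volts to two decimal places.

E°cell = −ΔG°/(nF) = −(-188.1×10³)/((1)(96485)) = +1.950 V.
Since Ce⁴⁺/Ce³⁺ is the cathode and Tl⁺/Tl the anode, E°cell = E°(Ce⁴⁺/Ce³⁺) − E°(Tl⁺/Tl).
So E°(Tl⁺/Tl) = E°(Ce⁴⁺/Ce³⁺) − E°cell = (+1.61) − (+1.950) = -0.34 V.

-0.34 V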